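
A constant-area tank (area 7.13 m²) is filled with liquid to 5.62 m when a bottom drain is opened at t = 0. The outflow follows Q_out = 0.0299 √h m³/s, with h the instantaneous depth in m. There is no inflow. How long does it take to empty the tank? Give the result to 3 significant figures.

1130 s

Accumulation of liquid (constant cross-section A): A dh/dt = −0.0299 √h.
∫ h^(−1/2) dh = −(0.0299/A) ∫ dt, giving 2√h = 2√h₀ − (0.0299/A) t.
Tank is empty when √h = 0: t_empty = 2A√h₀/0.0299.
t_empty = 2·7.13·√5.62/0.0299 = 14.260·2.3707/0.0299 = 1130.6 s.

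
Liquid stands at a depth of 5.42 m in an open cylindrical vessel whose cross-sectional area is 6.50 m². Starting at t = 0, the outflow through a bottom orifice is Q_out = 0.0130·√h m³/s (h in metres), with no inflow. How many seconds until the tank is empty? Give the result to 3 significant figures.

Volume balance on the tank: A dh/dt = −0.0130 √h.
Separate and integrate: 2(√h − √h₀) = −(0.0130/A) t.
Set h = 0: 2√h₀ = (0.0130/A) t_empty ⇒ t_empty = 2A√h₀/0.0130.
t_empty = 2·6.50·√5.42/0.0130 = 13.000·2.3281/0.0130 = 2328.1 s.

2330 s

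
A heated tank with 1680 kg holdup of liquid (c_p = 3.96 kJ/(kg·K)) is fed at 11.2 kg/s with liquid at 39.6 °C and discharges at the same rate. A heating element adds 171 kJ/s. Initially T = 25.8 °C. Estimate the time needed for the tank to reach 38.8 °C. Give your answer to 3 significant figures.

M c_p dT/dt = ṁ c_p (T_in − T) + Q̇.
τ = M/ṁ = 150.00 s; T_ss = T_in + Q̇/(ṁ c_p) = 43.456 °C.
T(t) = T_ss + (T₀ − T_ss) e^(−t/τ). Set T = 38.8:
e^(−t/τ) = (38.8 − 43.456)/(25.8 − 43.456) = 0.26369
t = −150.00 · ln(0.26369) = 199.95 s.

200 s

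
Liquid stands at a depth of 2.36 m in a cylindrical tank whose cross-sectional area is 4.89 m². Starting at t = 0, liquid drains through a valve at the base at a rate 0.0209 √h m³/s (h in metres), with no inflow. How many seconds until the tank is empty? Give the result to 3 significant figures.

With no inflow, A dh/dt = −0.0209 √h.
Separate and integrate: 2(√h − √h₀) = −(0.0209/A) t.
Set h = 0: 2√h₀ = (0.0209/A) t_empty ⇒ t_empty = 2A√h₀/0.0209.
t_empty = 2·4.89·√2.36/0.0209 = 9.7800·1.5362/0.0209 = 718.87 s.

719 s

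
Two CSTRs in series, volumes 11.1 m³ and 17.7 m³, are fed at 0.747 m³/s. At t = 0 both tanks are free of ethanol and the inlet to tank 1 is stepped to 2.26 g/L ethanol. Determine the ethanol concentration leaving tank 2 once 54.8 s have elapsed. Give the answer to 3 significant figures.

1.76 g/L

Time constants: τᵢ = Vᵢ/Q for each well-mixed tank.
τ₁ = 11.1/0.747 = 14.859 s; τ₂ = 17.7/0.747 = 23.695 s.
Solving the cascade with C₁(0)=C₂(0)=0 gives C₂(t) = C_in[1 − (τ₁ e^(−t/τ₁) − τ₂ e^(−t/τ₂))/(τ₁ − τ₂)].
At t = 54.8: e^(−t/τ₁) = 0.025025, e^(−t/τ₂) = 0.098989.
C₂ = 2.26·[1 − (14.859·0.025025 − 23.695·0.098989)/(-8.8353)] = 2.26·0.77662 = 1.7552 g/L.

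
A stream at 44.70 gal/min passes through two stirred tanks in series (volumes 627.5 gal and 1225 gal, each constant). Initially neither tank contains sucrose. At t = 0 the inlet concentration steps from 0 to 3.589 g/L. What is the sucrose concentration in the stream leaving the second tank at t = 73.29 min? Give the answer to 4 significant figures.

Species balance on tank i: dCᵢ/dt = (Cᵢ₋₁ − Cᵢ)/τᵢ with τᵢ = Vᵢ/Q.
τ₁ = 627.5/44.70 = 14.0380 min; τ₂ = 1225/44.70 = 27.4049 min.
Tank 1: C₁ = C_in(1 − e^(−t/τ₁)). Tank 2 (τ₁ ≠ τ₂): C₂ = C_in[1 − (τ₁ e^(−t/τ₁) − τ₂ e^(−t/τ₂))/(τ₁ − τ₂)].
At t = 73.29: e^(−t/τ₁) = 0.00540291, e^(−t/τ₂) = 0.0689525.
C₂ = 3.589·[1 − (14.0380·0.00540291 − 27.4049·0.0689525)/(-13.3669)] = 3.589·0.864307 = 3.10200 g/L.

3.102 g/L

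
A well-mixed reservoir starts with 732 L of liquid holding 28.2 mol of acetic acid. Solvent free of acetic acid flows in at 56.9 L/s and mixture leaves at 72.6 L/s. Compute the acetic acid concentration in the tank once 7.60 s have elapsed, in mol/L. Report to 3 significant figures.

Total volume: dV/dt = Q_in − Q_out = -15.700 L/s, so V(t) = 732 − 15.700 t and V(7.60) = 612.68 L.
Solute balance: dm/dt = 0 − Q_out C = −Q_out m/V(t).
dm/m = −Q_out dt/(V₀ − 15.700 t); integrating gives ln(m/m₀) = −(Q_out/(Q_in−Q_out)) ln(V/V₀).
m = m₀ (V₀/V)^(Q_out/(Q_in−Q_out)) = 28.2 × (732/612.68)^(-4.6242) = 12.385 mol.
C = m/V = 12.385/612.68 = 0.020215 mol/L.

0.0202 mol/L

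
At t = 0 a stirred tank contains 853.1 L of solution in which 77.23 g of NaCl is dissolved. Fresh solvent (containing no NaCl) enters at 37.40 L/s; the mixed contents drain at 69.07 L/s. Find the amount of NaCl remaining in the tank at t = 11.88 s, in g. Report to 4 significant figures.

21.72 g

Let m(t) be the amount of NaCl. Volume: V(t) = V₀ + (Q_in − Q_out) t = 853.1 − 31.6700 t; V(11.88) = 476.860 L.
Solute balance: dm/dt = 0 − Q_out C = −Q_out m/V(t).
dm/m = −Q_out dt/(V₀ − 31.6700 t); integrating gives ln(m/m₀) = −(Q_out/(Q_in−Q_out)) ln(V/V₀).
m = m₀ (V₀/V)^(Q_out/(Q_in−Q_out)) = 77.23 × (853.1/476.860)^(-2.18093) = 21.7202 g.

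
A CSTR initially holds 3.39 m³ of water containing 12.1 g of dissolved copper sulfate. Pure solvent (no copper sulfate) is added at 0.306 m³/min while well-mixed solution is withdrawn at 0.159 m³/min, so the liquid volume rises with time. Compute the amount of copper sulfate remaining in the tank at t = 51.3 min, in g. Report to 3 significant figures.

3.41 g

Let m(t) be the amount of copper sulfate. Volume: V(t) = V₀ + (Q_in − Q_out) t = 3.39 + 0.14700 t; V(51.3) = 10.931 m³.
Species balance (pure solvent in): dm/dt = −Q_out · m/V(t).
dm/m = −Q_out dt/(V₀ + 0.14700 t); integrating gives ln(m/m₀) = −(Q_out/(Q_in−Q_out)) ln(V/V₀).
m = m₀ (V₀/V)^(Q_out/(Q_in−Q_out)) = 12.1 × (3.39/10.931)^(1.0816) = 3.4105 g.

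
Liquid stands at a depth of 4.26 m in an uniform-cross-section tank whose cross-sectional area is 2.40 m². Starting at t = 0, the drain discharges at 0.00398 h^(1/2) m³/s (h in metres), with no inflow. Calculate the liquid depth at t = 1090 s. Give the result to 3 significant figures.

1.35 m

With no inflow, A dh/dt = −0.00398 √h.
Separate and integrate: 2(√h − √h₀) = −(0.00398/A) t.
√h = √4.26 − 0.00398·1090/(2·2.40) = 2.0640 − 0.90379 = 1.1602.
h = 1.1602² = 1.3460 m.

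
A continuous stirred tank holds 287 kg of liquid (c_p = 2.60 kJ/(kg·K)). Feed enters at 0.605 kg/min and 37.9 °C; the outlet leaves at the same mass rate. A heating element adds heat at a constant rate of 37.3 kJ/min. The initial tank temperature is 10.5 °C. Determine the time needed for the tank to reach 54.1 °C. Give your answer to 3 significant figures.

M c_p dT/dt = ṁ c_p (T_in − T) + Q̇.
τ = M/ṁ = 474.38 min; T_ss = T_in + Q̇/(ṁ c_p) = 61.613 °C.
T(t) = T_ss + (T₀ − T_ss) e^(−t/τ). Set T = 54.1:
e^(−t/τ) = (54.1 − 61.613)/(10.5 − 61.613) = 0.14698
t = −474.38 · ln(0.14698) = 909.60 min.

910 min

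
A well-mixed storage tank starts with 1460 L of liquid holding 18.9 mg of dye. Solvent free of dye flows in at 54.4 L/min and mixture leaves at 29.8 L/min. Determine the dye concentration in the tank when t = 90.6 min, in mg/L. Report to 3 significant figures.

Let m(t) be the amount of dye. Volume: V(t) = V₀ + (Q_in − Q_out) t = 1460 + 24.600 t; V(90.6) = 3688.8 L.
No dye enters, so dm/dt = −Q_out · (m/V).
Separate: dm/m = −Q_out dt/V(t) ⇒ ln(m/m₀) = −(Q_out/(Q_in−Q_out)) ln(V/V₀).
m = m₀ (V₀/V)^(Q_out/(Q_in−Q_out)) = 18.9 × (1460/3688.8)^(1.2114) = 6.1496 mg.
C = m/V = 6.1496/3688.8 = 0.0016671 mg/L.

0.00167 mg/L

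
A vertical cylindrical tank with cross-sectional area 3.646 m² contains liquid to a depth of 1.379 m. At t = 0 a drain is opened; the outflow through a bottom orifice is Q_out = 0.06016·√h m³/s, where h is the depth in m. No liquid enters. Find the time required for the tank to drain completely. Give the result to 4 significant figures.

With no inflow, A dh/dt = −0.06016 √h.
∫ h^(−1/2) dh = −(0.06016/A) ∫ dt, giving 2√h = 2√h₀ − (0.06016/A) t.
Set h = 0: 2√h₀ = (0.06016/A) t_empty ⇒ t_empty = 2A√h₀/0.06016.
t_empty = 2·3.646·√1.379/0.06016 = 7.29200·1.17431/0.06016 = 142.338 s.

142.3 s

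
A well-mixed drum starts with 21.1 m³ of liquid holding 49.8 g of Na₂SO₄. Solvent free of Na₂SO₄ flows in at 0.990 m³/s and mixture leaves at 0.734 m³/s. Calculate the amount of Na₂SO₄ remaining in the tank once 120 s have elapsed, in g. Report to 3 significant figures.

Let m(t) be the amount of Na₂SO₄. Volume: V(t) = V₀ + (Q_in − Q_out) t = 21.1 + 0.25600 t; V(120) = 51.820 m³.
No Na₂SO₄ enters, so dm/dt = −Q_out · (m/V).
Separate: dm/m = −Q_out dt/V(t) ⇒ ln(m/m₀) = −(Q_out/(Q_in−Q_out)) ln(V/V₀).
m = m₀ (V₀/V)^(Q_out/(Q_in−Q_out)) = 49.8 × (21.1/51.820)^(2.8672) = 3.7880 g.

3.79 g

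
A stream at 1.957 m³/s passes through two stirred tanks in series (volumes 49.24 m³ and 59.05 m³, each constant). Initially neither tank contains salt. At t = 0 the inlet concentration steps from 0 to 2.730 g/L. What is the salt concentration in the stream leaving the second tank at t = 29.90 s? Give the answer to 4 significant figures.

Species balance on tank i: dCᵢ/dt = (Cᵢ₋₁ − Cᵢ)/τᵢ with τᵢ = Vᵢ/Q.
τ₁ = 49.24/1.957 = 25.1610 s; τ₂ = 59.05/1.957 = 30.1737 s.
Tank 1: C₁ = C_in(1 − e^(−t/τ₁)). Tank 2 (τ₁ ≠ τ₂): C₂ = C_in[1 − (τ₁ e^(−t/τ₁) − τ₂ e^(−t/τ₂))/(τ₁ − τ₂)].
At t = 29.90: e^(−t/τ₁) = 0.304724, e^(−t/τ₂) = 0.371232.
C₂ = 2.730·[1 − (25.1610·0.304724 − 30.1737·0.371232)/(-5.01277)] = 2.730·0.294940 = 0.805185 g/L.

0.8052 g/L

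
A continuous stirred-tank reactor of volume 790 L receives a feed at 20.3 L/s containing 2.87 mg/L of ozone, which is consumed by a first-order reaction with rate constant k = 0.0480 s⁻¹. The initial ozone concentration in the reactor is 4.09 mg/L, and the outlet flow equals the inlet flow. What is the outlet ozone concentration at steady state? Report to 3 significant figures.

Species balance: V dC/dt = Q C_in − Q C − k V C.
At steady state: 0 = Q C_in − (Q + kV) C_ss, so C_ss = Q C_in/(Q + kV).
C_ss = 20.3·2.87/(20.3 + 0.0480·790) = 58.261/58.220 = 1.0007 mg/L.

1.00 mg/L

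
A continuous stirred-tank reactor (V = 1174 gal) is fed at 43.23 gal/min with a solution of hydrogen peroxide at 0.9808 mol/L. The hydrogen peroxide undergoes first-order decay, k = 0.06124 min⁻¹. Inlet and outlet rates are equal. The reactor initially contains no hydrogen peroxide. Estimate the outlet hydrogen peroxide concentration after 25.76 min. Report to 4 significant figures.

0.3388 mol/L

Accumulation = in − out − consumed: V dC/dt = Q C_in − Q C − k V C.
dC/dt = (Q/V) C_in − (Q/V + k) C; effective rate a = Q/V + k = 0.0368228 + 0.06124 = 0.0980628 min⁻¹.
C_ss = Q C_in/(Q + kV) = 0.368293 mol/L; C(t) = C_ss + (C₀ − C_ss) e^(−a t).
C(25.76) = 0.368293 + (-0.368293)·e^(−0.0980628·25.76) = 0.368293 + (-0.368293)·0.0799704 = 0.338840 mol/L.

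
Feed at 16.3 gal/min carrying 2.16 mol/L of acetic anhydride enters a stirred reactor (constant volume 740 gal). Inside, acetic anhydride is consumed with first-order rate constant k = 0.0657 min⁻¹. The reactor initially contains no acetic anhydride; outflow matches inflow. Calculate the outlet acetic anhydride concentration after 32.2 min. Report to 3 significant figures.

0.510 mol/L

V dC/dt = Q(C_in − C) − k V C.
dC/dt = (Q/V) C_in − (Q/V + k) C; effective rate a = Q/V + k = 0.022027 + 0.0657 = 0.087727 min⁻¹.
C_ss = Q C_in/(Q + kV) = 0.54235 mol/L; C(t) = C_ss + (C₀ − C_ss) e^(−a t).
C(32.2) = 0.54235 + (-0.54235)·e^(−0.087727·32.2) = 0.54235 + (-0.54235)·0.059320 = 0.51017 mol/L.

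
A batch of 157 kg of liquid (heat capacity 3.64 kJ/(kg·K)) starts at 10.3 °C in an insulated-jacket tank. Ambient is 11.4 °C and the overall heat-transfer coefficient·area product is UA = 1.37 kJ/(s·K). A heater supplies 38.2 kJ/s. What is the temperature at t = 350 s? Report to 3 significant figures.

26.8 °C

M c_p dT/dt = −UA(T − T_amb) + Q̇.
dT/dt = (T_ss − T)/τ with T_ss = T_amb + Q̇/UA = 11.4 + 38.2/1.37 = 39.283 °C, τ = M c_p/UA = 157·3.64/1.37 = 417.14 s.
Integrating: T(t) = T_ss + (T₀ − T_ss) e^(−t/τ).
T(350) = 39.283 + (-28.983)·0.43212 = 26.759 °C.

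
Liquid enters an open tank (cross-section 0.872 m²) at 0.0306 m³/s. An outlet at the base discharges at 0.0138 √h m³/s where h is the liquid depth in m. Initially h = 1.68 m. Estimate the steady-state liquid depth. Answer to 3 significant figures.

A dh/dt = Q_in − 0.0138 √h. Steady state requires inflow = outflow:
Q_in = 0.0138 √h_ss ⇒ √h_ss = 0.0306/0.0138 = 2.2174.
h_ss = 2.2174² = 4.9168 m. (Since h₀ = 1.68 m < h_ss, the level will rise toward this value.)

4.92 m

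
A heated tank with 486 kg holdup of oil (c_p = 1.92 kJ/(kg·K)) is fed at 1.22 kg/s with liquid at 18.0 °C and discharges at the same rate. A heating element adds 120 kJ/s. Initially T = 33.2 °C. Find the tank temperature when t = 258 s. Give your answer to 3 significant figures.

M c_p dT/dt = ṁ c_p (T_in − T) + Q̇.
τ = M/ṁ = 398.36 s; T_ss = T_in + Q̇/(ṁ c_p) = 18.0 + 120/(1.22·1.92) = 69.230 °C.
Solution: T(t) = T_ss + (T₀ − T_ss) e^(−t/τ).
T(258) = 69.230 + (-36.030)·e^(−258/398.36) = 69.230 + (-36.030)·0.52327 = 50.376 °C.

50.4 °C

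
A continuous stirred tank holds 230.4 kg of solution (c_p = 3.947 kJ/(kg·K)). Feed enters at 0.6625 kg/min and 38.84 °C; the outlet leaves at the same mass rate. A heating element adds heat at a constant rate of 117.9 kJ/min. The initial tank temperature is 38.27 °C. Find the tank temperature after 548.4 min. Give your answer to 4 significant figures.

Energy balance: M c_p dT/dt = ṁ c_p (T_in − T) + 117.9.
τ = M/ṁ = 347.774 min; T_ss = T_in + Q̇/(ṁ c_p) = 38.84 + 117.9/(0.6625·3.947) = 83.9280 °C.
Solution: T(t) = T_ss + (T₀ − T_ss) e^(−t/τ).
T(548.4) = 83.9280 + (-45.6580)·e^(−548.4/347.774) = 83.9280 + (-45.6580)·0.206617 = 74.4943 °C.

74.49 °C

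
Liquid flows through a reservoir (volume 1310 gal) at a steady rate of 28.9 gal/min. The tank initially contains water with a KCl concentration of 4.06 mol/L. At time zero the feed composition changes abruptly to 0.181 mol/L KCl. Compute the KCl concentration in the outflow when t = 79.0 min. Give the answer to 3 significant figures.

0.860 mol/L

Unsteady species balance (constant V, well mixed): V dC/dt = Q(C_in − C).
So dC/dt = (C_in − C)/τ with τ = V/Q = 1310/28.9 = 45.329 min.
Solution: C(t) = C_in + (C₀ − C_in) e^(−t/τ).
C(79.0) = 0.181 + (4.06 − 0.181)·e^(−79.0/45.329) = 0.181 + (3.8790)·0.17503 = 0.85992 mol/L.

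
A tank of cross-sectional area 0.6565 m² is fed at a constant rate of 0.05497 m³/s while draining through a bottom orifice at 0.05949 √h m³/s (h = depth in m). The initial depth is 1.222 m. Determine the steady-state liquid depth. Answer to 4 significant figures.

Mass balance (ρ constant): A dh/dt = Q_in − 0.05949 √h. At steady state dh/dt = 0:
Q_in = 0.05949 √h_ss ⇒ √h_ss = 0.05497/0.05949 = 0.924021.
h_ss = 0.924021² = 0.853815 m. (Since h₀ = 1.222 m > h_ss, the level will fall toward this value.)

0.8538 m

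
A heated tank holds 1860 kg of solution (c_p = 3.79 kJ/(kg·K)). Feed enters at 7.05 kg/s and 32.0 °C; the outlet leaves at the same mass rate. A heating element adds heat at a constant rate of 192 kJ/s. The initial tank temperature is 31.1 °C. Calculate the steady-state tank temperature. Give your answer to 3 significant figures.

M c_p dT/dt = ṁ c_p (T_in − T) + Q̇.
At steady state dT/dt = 0 ⇒ T_ss = T_in + Q̇/(ṁ c_p) = 32.0 + 192/(7.05·3.79) = 39.186 °C.

39.2 °C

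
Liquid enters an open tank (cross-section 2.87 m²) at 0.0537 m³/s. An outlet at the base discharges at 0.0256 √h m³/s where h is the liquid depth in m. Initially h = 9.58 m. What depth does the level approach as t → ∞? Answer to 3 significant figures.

4.40 m

Level balance: A dh/dt = 0.0537 − 0.0256 √h. Setting dh/dt = 0:
Q_in = 0.0256 √h_ss ⇒ √h_ss = 0.0537/0.0256 = 2.0977.
h_ss = 2.0977² = 4.4002 m. (Since h₀ = 9.58 m > h_ss, the level will fall toward this value.)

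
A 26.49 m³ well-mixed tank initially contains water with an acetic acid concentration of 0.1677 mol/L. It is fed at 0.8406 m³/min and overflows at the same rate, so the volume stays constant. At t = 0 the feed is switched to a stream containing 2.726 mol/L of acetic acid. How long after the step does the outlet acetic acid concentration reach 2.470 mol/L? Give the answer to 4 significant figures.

Species balance: V dC/dt = Q(C_in − C) ⇒ τ = V/Q = 31.5132 min.
C(t) = C_in + (C₀ − C_in) e^(−t/τ). Set C = 2.470 and solve for t:
e^(−t/τ) = (C − C_in)/(C₀ − C_in) = (2.470 − 2.726)/(0.1677 − 2.726) = 0.100066
t = −τ ln(…) = 31.5132 × 2.30192 = 72.5409 min.

72.54 min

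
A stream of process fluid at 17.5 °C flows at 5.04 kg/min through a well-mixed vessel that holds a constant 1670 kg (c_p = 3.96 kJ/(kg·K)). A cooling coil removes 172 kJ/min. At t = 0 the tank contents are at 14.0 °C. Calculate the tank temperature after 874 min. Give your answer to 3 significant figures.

M c_p dT/dt = ṁ c_p (T_in − T) − Q̇.
Rearrange: dT/dt = (T_ss − T)/τ with τ = M/ṁ = 331.35 min and T_ss = T_in − Q̇/(ṁ c_p) = 8.8821 °C.
T approaches T_ss exponentially: T(t) = T_ss + (T₀ − T_ss) e^(−t/τ).
T(874) = 8.8821 + (5.1179)·e^(−874/331.35) = 8.8821 + (5.1179)·0.071526 = 9.2481 °C.

9.25 °C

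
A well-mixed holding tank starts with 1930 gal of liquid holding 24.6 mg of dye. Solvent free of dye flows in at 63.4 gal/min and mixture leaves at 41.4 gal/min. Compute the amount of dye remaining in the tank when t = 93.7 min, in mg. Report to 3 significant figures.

6.27 mg

Let m(t) be the amount of dye. Volume: V(t) = V₀ + (Q_in − Q_out) t = 1930 + 22.000 t; V(93.7) = 3991.4 gal.
Solute balance: dm/dt = 0 − Q_out C = −Q_out m/V(t).
Separate: dm/m = −Q_out dt/V(t) ⇒ ln(m/m₀) = −(Q_out/(Q_in−Q_out)) ln(V/V₀).
m = m₀ (V₀/V)^(Q_out/(Q_in−Q_out)) = 24.6 × (1930/3991.4)^(1.8818) = 6.2675 mg.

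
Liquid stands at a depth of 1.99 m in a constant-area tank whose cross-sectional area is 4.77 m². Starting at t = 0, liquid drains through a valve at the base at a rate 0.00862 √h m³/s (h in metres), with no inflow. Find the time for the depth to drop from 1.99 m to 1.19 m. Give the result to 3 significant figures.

Volume balance on the tank: A dh/dt = −0.00862 √h.
This is separable: 2 d(√h)/dt = −0.00862/A, so √h = √h₀ − (0.00862/(2A)) t.
t = 2A(√h₀ − √h)/0.00862 = 2·4.77·(√1.99 − √1.19)/0.00862
  = 9.5400 × (1.4107 − 1.0909) / 0.00862 = 353.93 s.

354 s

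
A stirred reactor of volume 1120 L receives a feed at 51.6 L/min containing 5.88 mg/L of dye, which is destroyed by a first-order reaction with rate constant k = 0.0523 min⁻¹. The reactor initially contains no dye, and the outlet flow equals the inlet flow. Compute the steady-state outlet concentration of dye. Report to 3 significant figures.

2.75 mg/L

Accumulation = in − out − consumed: V dC/dt = Q C_in − Q C − k V C.
Steady state (dC/dt = 0): C_ss = Q C_in/(Q + kV) = C_in/(1 + kV/Q).
C_ss = 51.6·5.88/(51.6 + 0.0523·1120) = 303.41/110.18 = 2.7538 mg/L.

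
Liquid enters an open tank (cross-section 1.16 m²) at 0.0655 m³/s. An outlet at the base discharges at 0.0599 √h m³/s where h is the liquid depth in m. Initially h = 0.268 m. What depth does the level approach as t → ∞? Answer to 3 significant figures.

1.20 m

Volume balance on the tank: A dh/dt = Q_in − 0.0599 √h. At steady state dh/dt = 0:
Q_in = 0.0599 √h_ss ⇒ √h_ss = 0.0655/0.0599 = 1.0935.
h_ss = 1.0935² = 1.1957 m. (Since h₀ = 0.268 m < h_ss, the level will rise toward this value.)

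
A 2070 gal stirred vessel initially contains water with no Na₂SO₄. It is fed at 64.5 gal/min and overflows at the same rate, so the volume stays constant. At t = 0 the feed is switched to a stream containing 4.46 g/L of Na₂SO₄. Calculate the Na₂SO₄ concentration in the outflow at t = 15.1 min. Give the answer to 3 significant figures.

1.67 g/L

Species balance on the tank: V dC/dt = Q(C_in − C).
So dC/dt = (C_in − C)/τ with τ = V/Q = 2070/64.5 = 32.093 min.
Integrating: C(t) = C_in + (C₀ − C_in) e^(−t/τ).
C(15.1) = 4.46 + (0 − 4.46)·e^(−15.1/32.093) = 4.46 + (-4.4600)·0.62469 = 1.6739 g/L.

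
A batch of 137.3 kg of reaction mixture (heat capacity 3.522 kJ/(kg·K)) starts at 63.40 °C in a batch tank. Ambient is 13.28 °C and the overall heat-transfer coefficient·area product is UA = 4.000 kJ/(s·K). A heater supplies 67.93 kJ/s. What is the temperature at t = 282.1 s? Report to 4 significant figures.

M c_p dT/dt = −UA(T − T_amb) + Q̇.
dT/dt = (T_ss − T)/τ with T_ss = T_amb + Q̇/UA = 13.28 + 67.93/4.000 = 30.2625 °C, τ = M c_p/UA = 137.3·3.522/4.000 = 120.893 s.
Solution: T(t) = T_ss + (T₀ − T_ss) e^(−t/τ).
T(282.1) = 30.2625 + (33.1375)·0.0969582 = 33.4755 °C.

33.48 °C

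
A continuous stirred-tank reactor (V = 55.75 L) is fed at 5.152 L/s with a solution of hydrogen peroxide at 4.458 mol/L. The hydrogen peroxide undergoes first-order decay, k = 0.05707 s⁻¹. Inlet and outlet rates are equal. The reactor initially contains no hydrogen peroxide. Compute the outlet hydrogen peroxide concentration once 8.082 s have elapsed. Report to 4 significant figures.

Accumulation = in − out − consumed: V dC/dt = Q C_in − Q C − k V C.
dC/dt = (Q/V) C_in − (Q/V + k) C; effective rate a = Q/V + k = 0.0924126 + 0.05707 = 0.149483 s⁻¹.
C_ss = Q C_in/(Q + kV) = 2.75601 mol/L; C(t) = C_ss + (C₀ − C_ss) e^(−a t).
C(8.082) = 2.75601 + (-2.75601)·e^(−0.149483·8.082) = 2.75601 + (-2.75601)·0.298759 = 1.93263 mol/L.

1.933 mol/L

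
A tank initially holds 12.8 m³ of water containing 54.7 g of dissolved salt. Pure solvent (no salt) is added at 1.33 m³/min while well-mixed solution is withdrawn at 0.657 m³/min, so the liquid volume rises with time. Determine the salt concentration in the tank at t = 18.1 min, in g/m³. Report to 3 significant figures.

Total volume: dV/dt = Q_in − Q_out = 0.67300 m³/min, so V(t) = 12.8 + 0.67300 t and V(18.1) = 24.981 m³.
Species balance (pure solvent in): dm/dt = −Q_out · m/V(t).
Separate: dm/m = −Q_out dt/V(t) ⇒ ln(m/m₀) = −(Q_out/(Q_in−Q_out)) ln(V/V₀).
m = m₀ (V₀/V)^(Q_out/(Q_in−Q_out)) = 54.7 × (12.8/24.981)^(0.97623) = 28.476 g.
C = m/V = 28.476/24.981 = 1.1399 g/m³.

1.14 g/m³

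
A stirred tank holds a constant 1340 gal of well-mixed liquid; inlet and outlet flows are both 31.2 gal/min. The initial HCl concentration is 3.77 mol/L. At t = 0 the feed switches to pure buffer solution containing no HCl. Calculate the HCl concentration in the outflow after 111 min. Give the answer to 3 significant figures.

0.284 mol/L

Species balance on the tank: V dC/dt = Q(C_in − C).
Time constant τ = V/Q = 1340/31.2 = 42.949 min.
This is linear first-order; C(t) = C_in + (C₀ − C_in) e^(−t/τ).
C(111) = 0 + (3.77 − 0)·e^(−111/42.949) = 0 + (3.7700)·0.075435 = 0.28439 mol/L.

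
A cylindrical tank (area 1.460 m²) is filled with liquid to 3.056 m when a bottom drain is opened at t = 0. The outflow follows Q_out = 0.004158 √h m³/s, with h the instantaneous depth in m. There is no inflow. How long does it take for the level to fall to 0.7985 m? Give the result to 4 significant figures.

600.1 s

A dh/dt = −Q_out = −0.004158 √h.
This is separable: 2 d(√h)/dt = −0.004158/A, so √h = √h₀ − (0.004158/(2A)) t.
t = 2A(√h₀ − √h)/0.004158 = 2·1.460·(√3.056 − √0.7985)/0.004158
  = 2.92000 × (1.74814 − 0.893588) / 0.004158 = 600.119 s.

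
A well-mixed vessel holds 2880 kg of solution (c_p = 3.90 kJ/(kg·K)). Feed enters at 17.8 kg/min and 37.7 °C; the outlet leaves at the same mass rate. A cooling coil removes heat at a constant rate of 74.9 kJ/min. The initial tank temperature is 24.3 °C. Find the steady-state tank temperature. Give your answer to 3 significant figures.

M c_p dT/dt = ṁ c_p (T_in − T) − Q̇.
At steady state dT/dt = 0 ⇒ T_ss = T_in − Q̇/(ṁ c_p) = 37.7 − 74.9/(17.8·3.90) = 36.621 °C.

36.6 °C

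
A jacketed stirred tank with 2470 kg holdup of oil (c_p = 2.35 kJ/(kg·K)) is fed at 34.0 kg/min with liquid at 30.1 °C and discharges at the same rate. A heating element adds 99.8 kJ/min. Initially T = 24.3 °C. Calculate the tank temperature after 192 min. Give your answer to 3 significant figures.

First-law balance (no shaft work): M c_p dT/dt = ṁ c_p (T_in − T) + 99.8.
Rearrange: dT/dt = (T_ss − T)/τ with τ = M/ṁ = 72.647 min and T_ss = T_in + Q̇/(ṁ c_p) = 31.349 °C.
Integrating: T(t) = T_ss + (T₀ − T_ss) e^(−t/τ).
T(192) = 31.349 + (-7.0491)·e^(−192/72.647) = 31.349 + (-7.0491)·0.071154 = 30.847 °C.

30.8 °C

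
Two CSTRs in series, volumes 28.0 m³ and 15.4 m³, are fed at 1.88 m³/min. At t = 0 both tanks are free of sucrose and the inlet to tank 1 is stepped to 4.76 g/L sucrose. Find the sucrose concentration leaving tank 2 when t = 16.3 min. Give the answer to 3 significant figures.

2.01 g/L

Species balance on tank i: dCᵢ/dt = (Cᵢ₋₁ − Cᵢ)/τᵢ with τᵢ = Vᵢ/Q.
τ₁ = 28.0/1.88 = 14.894 min; τ₂ = 15.4/1.88 = 8.1915 min.
Solving the cascade with C₁(0)=C₂(0)=0 gives C₂(t) = C_in[1 − (τ₁ e^(−t/τ₁) − τ₂ e^(−t/τ₂))/(τ₁ − τ₂)].
At t = 16.3: e^(−t/τ₁) = 0.33473, e^(−t/τ₂) = 0.13671.
C₂ = 4.76·[1 − (14.894·0.33473 − 8.1915·0.13671)/(6.7021)] = 4.76·0.42325 = 2.0147 g/L.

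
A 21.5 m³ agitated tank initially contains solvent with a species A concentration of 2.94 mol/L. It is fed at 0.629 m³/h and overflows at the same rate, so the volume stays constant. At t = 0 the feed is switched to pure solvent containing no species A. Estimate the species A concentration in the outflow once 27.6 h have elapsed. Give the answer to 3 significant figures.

Accumulation = in − out for the solute gives V dC/dt = Q(C_in − C).
So dC/dt = (C_in − C)/τ with τ = V/Q = 21.5/0.629 = 34.181 h.
C approaches C_in exponentially: C(t) = C_in + (C₀ − C_in) e^(−t/τ).
C(27.6) = 0 + (2.94 − 0)·e^(−27.6/34.181) = 0 + (2.9400)·0.44599 = 1.3112 mol/L.

1.31 mol/L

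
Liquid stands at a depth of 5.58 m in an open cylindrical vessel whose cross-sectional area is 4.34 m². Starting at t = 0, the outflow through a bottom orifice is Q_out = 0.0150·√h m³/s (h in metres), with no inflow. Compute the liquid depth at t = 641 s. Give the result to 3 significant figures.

A dh/dt = −Q_out = −0.0150 √h.
Separate and integrate: 2(√h − √h₀) = −(0.0150/A) t.
√h = √5.58 − 0.0150·641/(2·4.34) = 2.3622 − 1.1077 = 1.2545.
h = 1.2545² = 1.5737 m.

1.57 m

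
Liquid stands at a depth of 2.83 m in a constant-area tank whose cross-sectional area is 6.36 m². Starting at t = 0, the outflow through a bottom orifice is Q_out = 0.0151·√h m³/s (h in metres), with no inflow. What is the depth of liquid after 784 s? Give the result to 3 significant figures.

0.565 m

Accumulation of liquid (constant cross-section A): A dh/dt = −0.0151 √h.
This is separable: 2 d(√h)/dt = −0.0151/A, so √h = √h₀ − (0.0151/(2A)) t.
√h = √2.83 − 0.0151·784/(2·6.36) = 1.6823 − 0.93069 = 0.75157.
h = 0.75157² = 0.56486 m.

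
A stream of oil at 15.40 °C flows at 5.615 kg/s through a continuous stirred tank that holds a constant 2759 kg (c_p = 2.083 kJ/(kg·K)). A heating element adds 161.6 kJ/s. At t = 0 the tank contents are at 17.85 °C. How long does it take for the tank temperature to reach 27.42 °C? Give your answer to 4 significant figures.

Heat balance on the well-mixed liquid: M c_p dT/dt = ṁ c_p (T_in − T) + 161.6.
τ = M/ṁ = 491.362 s; T_ss = T_in + Q̇/(ṁ c_p) = 29.2166 °C.
T(t) = T_ss + (T₀ − T_ss) e^(−t/τ). Set T = 27.42:
e^(−t/τ) = (27.42 − 29.2166)/(17.85 − 29.2166) = 0.158062
t = −491.362 · ln(0.158062) = 906.449 s.

906.4 s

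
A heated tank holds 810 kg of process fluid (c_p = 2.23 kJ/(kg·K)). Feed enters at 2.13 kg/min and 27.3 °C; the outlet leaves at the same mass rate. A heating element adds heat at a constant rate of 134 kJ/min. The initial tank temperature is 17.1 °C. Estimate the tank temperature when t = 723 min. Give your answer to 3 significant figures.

M c_p dT/dt = ṁ c_p (T_in − T) + Q̇.
Rearrange: dT/dt = (T_ss − T)/τ with τ = M/ṁ = 380.28 min and T_ss = T_in + Q̇/(ṁ c_p) = 55.511 °C.
T approaches T_ss exponentially: T(t) = T_ss + (T₀ − T_ss) e^(−t/τ).
T(723) = 55.511 + (-38.411)·e^(−723/380.28) = 55.511 + (-38.411)·0.14939 = 49.773 °C.

49.8 °C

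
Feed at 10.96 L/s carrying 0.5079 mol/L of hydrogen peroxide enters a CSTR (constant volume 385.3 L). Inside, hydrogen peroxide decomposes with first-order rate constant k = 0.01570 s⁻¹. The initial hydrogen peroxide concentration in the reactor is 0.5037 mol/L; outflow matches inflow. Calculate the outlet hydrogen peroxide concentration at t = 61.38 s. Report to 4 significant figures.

0.3390 mol/L

Accumulation = in − out − consumed: V dC/dt = Q C_in − Q C − k V C.
This is linear with rate a = Q/V + k = 0.0441454 s⁻¹.
C_ss = Q C_in/(Q + kV) = 0.327269 mol/L; C(t) = C_ss + (C₀ − C_ss) e^(−a t).
C(61.38) = 0.327269 + (0.176431)·e^(−0.0441454·61.38) = 0.327269 + (0.176431)·0.0665606 = 0.339012 mol/L.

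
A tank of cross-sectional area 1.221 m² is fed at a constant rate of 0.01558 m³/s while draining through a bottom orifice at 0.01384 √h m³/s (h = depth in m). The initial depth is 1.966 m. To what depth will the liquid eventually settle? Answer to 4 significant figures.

1.267 m

Unsteady balance on liquid volume: A dh/dt = Q_in − 0.01384 √h. At steady state dh/dt = 0:
Q_in = 0.01384 √h_ss ⇒ √h_ss = 0.01558/0.01384 = 1.12572.
h_ss = 1.12572² = 1.26725 m. (Since h₀ = 1.966 m > h_ss, the level will fall toward this value.)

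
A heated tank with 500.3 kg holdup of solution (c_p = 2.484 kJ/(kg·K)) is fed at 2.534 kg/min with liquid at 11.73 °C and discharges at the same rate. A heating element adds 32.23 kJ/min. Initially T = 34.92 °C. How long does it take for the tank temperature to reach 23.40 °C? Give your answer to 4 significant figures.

200.4 min

Energy balance: M c_p dT/dt = ṁ c_p (T_in − T) + 32.23.
τ = M/ṁ = 197.435 min; T_ss = T_in + Q̇/(ṁ c_p) = 16.8504 °C.
T(t) = T_ss + (T₀ − T_ss) e^(−t/τ). Set T = 23.40:
e^(−t/τ) = (23.40 − 16.8504)/(34.92 − 16.8504) = 0.362466
t = −197.435 · ln(0.362466) = 200.362 min.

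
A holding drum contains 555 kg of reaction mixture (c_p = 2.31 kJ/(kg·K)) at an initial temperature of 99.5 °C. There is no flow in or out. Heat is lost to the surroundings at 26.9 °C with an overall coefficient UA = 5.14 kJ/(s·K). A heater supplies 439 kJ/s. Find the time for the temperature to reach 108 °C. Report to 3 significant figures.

Heat balance on the well-mixed liquid: M c_p dT/dt = −UA(T − T_amb) + Q̇.
τ = M c_p/UA = 249.43 s; T_ss = T_amb + Q̇/UA = 26.9 + 439/5.14 = 112.31 °C.
T(t) = T_ss + (T₀ − T_ss)e^(−t/τ); set T = 108:
t = −τ ln[(T − T_ss)/(T₀ − T_ss)] = −249.43 · ln(0.33638) = 271.75 s.

272 s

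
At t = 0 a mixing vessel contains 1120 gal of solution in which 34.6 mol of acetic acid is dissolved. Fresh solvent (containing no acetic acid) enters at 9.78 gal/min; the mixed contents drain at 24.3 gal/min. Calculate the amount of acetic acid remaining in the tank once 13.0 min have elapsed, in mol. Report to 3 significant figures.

25.4 mol

Total volume: dV/dt = Q_in − Q_out = -14.520 gal/min, so V(t) = 1120 − 14.520 t and V(13.0) = 931.24 gal.
Species balance (pure solvent in): dm/dt = −Q_out · m/V(t).
Separate: dm/m = −Q_out dt/V(t) ⇒ ln(m/m₀) = −(Q_out/(Q_in−Q_out)) ln(V/V₀).
m = m₀ (V₀/V)^(Q_out/(Q_in−Q_out)) = 34.6 × (1120/931.24)^(-1.6736) = 25.406 mol.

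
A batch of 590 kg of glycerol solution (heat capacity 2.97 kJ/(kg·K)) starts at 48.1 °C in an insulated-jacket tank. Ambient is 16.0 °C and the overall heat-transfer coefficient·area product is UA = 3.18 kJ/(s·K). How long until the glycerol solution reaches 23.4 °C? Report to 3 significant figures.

Lumped-capacitance energy balance: M c_p dT/dt = UA(T_amb − T).
τ = M c_p/UA = 551.04 s; T_ss = T_amb = 16.000 °C.
T(t) = T_ss + (T₀ − T_ss)e^(−t/τ); set T = 23.4:
t = −τ ln[(T − T_ss)/(T₀ − T_ss)] = −551.04 · ln(0.23053) = 808.58 s.

809 s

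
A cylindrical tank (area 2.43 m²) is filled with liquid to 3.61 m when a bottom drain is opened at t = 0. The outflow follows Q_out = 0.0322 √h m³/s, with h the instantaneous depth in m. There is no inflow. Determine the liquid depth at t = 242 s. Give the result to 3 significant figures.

Mass balance (ρ constant): A dh/dt = −0.0322 √h.
Separate and integrate: 2(√h − √h₀) = −(0.0322/A) t.
√h = √3.61 − 0.0322·242/(2·2.43) = 1.9000 − 1.6034 = 0.29663.
h = 0.29663² = 0.087987 m.

0.0880 m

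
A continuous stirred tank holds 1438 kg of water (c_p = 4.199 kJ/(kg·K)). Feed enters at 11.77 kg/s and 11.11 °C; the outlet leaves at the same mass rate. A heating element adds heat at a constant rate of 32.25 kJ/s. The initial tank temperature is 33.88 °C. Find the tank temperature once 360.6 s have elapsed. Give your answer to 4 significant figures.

M c_p dT/dt = ṁ c_p (T_in − T) + Q̇.
Rearrange: dT/dt = (T_ss − T)/τ with τ = M/ṁ = 122.175 s and T_ss = T_in + Q̇/(ṁ c_p) = 11.7625 °C.
T approaches T_ss exponentially: T(t) = T_ss + (T₀ − T_ss) e^(−t/τ).
T(360.6) = 11.7625 + (22.1175)·e^(−360.6/122.175) = 11.7625 + (22.1175)·0.0522611 = 12.9184 °C.

12.92 °C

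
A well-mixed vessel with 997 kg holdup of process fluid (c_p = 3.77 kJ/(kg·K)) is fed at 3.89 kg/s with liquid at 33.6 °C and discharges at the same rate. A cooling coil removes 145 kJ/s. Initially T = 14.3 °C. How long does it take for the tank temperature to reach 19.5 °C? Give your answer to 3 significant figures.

206 s

M c_p dT/dt = ṁ c_p (T_in − T) − Q̇.
τ = M/ṁ = 256.30 s; T_ss = T_in − Q̇/(ṁ c_p) = 23.713 °C.
T(t) = T_ss + (T₀ − T_ss) e^(−t/τ). Set T = 19.5:
e^(−t/τ) = (19.5 − 23.713)/(14.3 − 23.713) = 0.44756
t = −256.30 · ln(0.44756) = 206.05 s.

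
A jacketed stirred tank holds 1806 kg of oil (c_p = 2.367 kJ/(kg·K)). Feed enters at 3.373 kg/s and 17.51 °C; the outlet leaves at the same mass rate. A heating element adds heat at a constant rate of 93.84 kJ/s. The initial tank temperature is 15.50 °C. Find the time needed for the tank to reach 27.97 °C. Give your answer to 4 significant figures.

Energy balance: M c_p dT/dt = ṁ c_p (T_in − T) + 93.84.
τ = M/ṁ = 535.428 s; T_ss = T_in + Q̇/(ṁ c_p) = 29.2637 °C.
T(t) = T_ss + (T₀ − T_ss) e^(−t/τ). Set T = 27.97:
e^(−t/τ) = (27.97 − 29.2637)/(15.50 − 29.2637) = 0.0939915
t = −535.428 · ln(0.0939915) = 1266.05 s.

1266 s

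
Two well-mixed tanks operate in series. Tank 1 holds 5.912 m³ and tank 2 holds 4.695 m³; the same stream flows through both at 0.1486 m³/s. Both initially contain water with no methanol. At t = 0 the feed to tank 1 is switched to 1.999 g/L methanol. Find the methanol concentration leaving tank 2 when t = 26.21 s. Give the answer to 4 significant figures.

0.3381 g/L

Each tank obeys Vᵢ dCᵢ/dt = Q(Cᵢ₋₁ − Cᵢ), so τᵢ = Vᵢ/Q.
τ₁ = 5.912/0.1486 = 39.7847 s; τ₂ = 4.695/0.1486 = 31.5949 s.
Solving the cascade with C₁(0)=C₂(0)=0 gives C₂(t) = C_in[1 − (τ₁ e^(−t/τ₁) − τ₂ e^(−t/τ₂))/(τ₁ − τ₂)].
At t = 26.21: e^(−t/τ₁) = 0.517474, e^(−t/τ₂) = 0.436239.
C₂ = 1.999·[1 − (39.7847·0.517474 − 31.5949·0.436239)/(8.18977)] = 1.999·0.169136 = 0.338103 g/L.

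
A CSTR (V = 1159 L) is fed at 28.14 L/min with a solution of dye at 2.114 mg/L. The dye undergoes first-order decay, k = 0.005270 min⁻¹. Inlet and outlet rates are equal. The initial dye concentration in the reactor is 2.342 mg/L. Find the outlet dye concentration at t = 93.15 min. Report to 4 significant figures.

Species balance: V dC/dt = Q C_in − Q C − k V C.
dC/dt = (Q/V) C_in − (Q/V + k) C; effective rate a = Q/V + k = 0.0242796 + 0.005270 = 0.0295496 min⁻¹.
C_ss = Q C_in/(Q + kV) = 1.73698 mg/L; C(t) = C_ss + (C₀ − C_ss) e^(−a t).
C(93.15) = 1.73698 + (0.605020)·e^(−0.0295496·93.15) = 1.73698 + (0.605020)·0.0637656 = 1.77556 mg/L.

1.776 mg/L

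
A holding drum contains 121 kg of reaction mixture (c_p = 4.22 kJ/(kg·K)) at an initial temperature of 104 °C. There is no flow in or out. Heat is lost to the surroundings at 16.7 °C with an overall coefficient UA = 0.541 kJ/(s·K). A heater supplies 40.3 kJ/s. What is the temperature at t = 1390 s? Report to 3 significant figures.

94.1 °C

Lumped-capacitance energy balance: M c_p dT/dt = UA(T_amb − T) + Q̇.
dT/dt = (T_ss − T)/τ with T_ss = T_amb + Q̇/UA = 16.7 + 40.3/0.541 = 91.192 °C, τ = M c_p/UA = 121·4.22/0.541 = 943.84 s.
This is linear first-order; T(t) = T_ss + (T₀ − T_ss) e^(−t/τ).
T(1390) = 91.192 + (12.808)·0.22931 = 94.129 °C.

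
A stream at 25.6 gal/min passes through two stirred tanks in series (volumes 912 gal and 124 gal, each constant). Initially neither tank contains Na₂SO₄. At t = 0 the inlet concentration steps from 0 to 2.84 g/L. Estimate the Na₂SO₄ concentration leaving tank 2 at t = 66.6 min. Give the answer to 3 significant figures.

Time constants: τᵢ = Vᵢ/Q for each well-mixed tank.
τ₁ = 912/25.6 = 35.625 min; τ₂ = 124/25.6 = 4.8438 min.
Solving the cascade with C₁(0)=C₂(0)=0 gives C₂(t) = C_in[1 − (τ₁ e^(−t/τ₁) − τ₂ e^(−t/τ₂))/(τ₁ − τ₂)].
At t = 66.6: e^(−t/τ₁) = 0.15420, e^(−t/τ₂) = 1.0680e-06.
C₂ = 2.84·[1 − (35.625·0.15420 − 4.8438·1.0680e-06)/(30.781)] = 2.84·0.82153 = 2.3331 g/L.

2.33 g/L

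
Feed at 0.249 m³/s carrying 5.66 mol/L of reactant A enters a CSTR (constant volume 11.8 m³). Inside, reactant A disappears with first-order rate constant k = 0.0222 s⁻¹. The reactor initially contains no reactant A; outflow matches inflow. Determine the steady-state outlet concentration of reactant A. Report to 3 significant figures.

Accumulation = in − out − consumed: V dC/dt = Q C_in − Q C − k V C.
Steady state (dC/dt = 0): C_ss = Q C_in/(Q + kV) = C_in/(1 + kV/Q).
C_ss = 0.249·5.66/(0.249 + 0.0222·11.8) = 1.4093/0.51096 = 2.7582 mol/L.

2.76 mol/L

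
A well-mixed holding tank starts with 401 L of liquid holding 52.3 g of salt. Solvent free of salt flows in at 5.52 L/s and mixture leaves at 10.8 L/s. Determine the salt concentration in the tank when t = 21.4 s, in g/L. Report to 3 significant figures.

0.0923 g/L

Let m(t) be the amount of salt. Volume: V(t) = V₀ + (Q_in − Q_out) t = 401 − 5.2800 t; V(21.4) = 288.01 L.
Species balance (pure solvent in): dm/dt = −Q_out · m/V(t).
Separate: dm/m = −Q_out dt/V(t) ⇒ ln(m/m₀) = −(Q_out/(Q_in−Q_out)) ln(V/V₀).
m = m₀ (V₀/V)^(Q_out/(Q_in−Q_out)) = 52.3 × (401/288.01)^(-2.0455) = 26.576 g.
C = m/V = 26.576/288.01 = 0.092275 g/L.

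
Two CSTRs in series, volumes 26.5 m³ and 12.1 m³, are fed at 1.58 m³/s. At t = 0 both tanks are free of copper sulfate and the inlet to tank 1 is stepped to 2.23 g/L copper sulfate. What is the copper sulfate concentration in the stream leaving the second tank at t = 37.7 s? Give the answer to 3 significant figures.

Species balance on tank i: dCᵢ/dt = (Cᵢ₋₁ − Cᵢ)/τᵢ with τᵢ = Vᵢ/Q.
τ₁ = 26.5/1.58 = 16.772 s; τ₂ = 12.1/1.58 = 7.6582 s.
Tank 1: C₁ = C_in(1 − e^(−t/τ₁)). Tank 2 (τ₁ ≠ τ₂): C₂ = C_in[1 − (τ₁ e^(−t/τ₁) − τ₂ e^(−t/τ₂))/(τ₁ − τ₂)].
At t = 37.7: e^(−t/τ₁) = 0.10563, e^(−t/τ₂) = 0.0072786.
C₂ = 2.23·[1 − (16.772·0.10563 − 7.6582·0.0072786)/(9.1139)] = 2.23·0.81172 = 1.8101 g/L.

1.81 g/L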